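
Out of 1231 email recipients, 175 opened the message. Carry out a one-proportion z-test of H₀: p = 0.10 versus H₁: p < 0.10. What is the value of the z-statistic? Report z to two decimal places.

z = 4.93

With x = 175 successes in n = 1231, p̂ = 0.14216.
SE₀ = √(0.10·0.90/1231) = 0.008551.
z = (0.14216 − 0.10)/0.008551 = 0.04216/0.008551 = 4.93.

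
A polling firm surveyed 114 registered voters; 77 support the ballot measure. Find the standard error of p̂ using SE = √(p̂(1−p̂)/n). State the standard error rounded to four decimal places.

SE = 0.0439

p̂ = 77/114 = 0.67544.
p̂(1−p̂) = 0.219221.
Dividing by n and taking the root: √0.001922991 = 0.0439.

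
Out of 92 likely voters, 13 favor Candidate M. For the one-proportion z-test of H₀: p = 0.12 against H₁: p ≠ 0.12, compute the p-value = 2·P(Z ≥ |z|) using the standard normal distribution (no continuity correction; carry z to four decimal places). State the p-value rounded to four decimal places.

p-value = 0.5295

Sample proportion p̂ = 13/92 = 0.14130.
SE₀ = √(0.12·0.88/92) = 0.033880.
z = (p̂ − p₀)/SE = (13/92 − 0.12)/0.033880 ≈ 0.6288.
From the standard normal, 2·P(Z ≥ |z|) = 0.5295.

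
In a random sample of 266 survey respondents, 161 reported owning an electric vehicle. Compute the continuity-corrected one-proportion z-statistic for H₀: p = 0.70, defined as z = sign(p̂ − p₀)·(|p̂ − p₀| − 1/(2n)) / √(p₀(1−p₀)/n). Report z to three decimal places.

z = -3.305

The sample proportion is 161/266 = 0.60526. p̂ − p₀ = -0.094737.
Continuity correction 1/(2n) = 1/532 = 0.001880.
Corrected numerator: |-0.094737| − 0.001880 = 0.092857.
Null standard error: √(0.70·0.30/266) = √0.000789474 = 0.028098.
z = −0.092857/0.028098 = -3.305.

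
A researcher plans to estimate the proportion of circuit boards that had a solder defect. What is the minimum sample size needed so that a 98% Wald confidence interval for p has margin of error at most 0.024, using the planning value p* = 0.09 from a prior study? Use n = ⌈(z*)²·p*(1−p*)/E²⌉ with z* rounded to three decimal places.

n = 770

z* = 2.326 at the 98% level.
p*(1−p*) = 0.09·0.91 = 0.0819.
(z*)²·p*(1−p*)/E² = 5.410276·0.0819/0.000576 = 769.274.
Rounding up, n = 770.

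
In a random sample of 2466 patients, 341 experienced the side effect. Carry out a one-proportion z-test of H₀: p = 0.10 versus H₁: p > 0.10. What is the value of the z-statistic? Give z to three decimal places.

z = 6.337

With x = 341 successes in n = 2466, p̂ = 0.13828.
Under H₀, SE = √(p₀(1−p₀)/n) = √(0.10·0.90/2466) = √0.000036496 = 0.006041.
Test statistic: z = 0.03828/0.006041 = 6.337.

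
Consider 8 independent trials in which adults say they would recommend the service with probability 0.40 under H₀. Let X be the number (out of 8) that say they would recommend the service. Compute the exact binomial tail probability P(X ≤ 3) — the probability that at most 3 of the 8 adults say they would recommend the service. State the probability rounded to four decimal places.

P = 0.5941

X ~ Binomial(n=8, p=0.40).
P(X ≤ 3) = C(8,0)·0.40^0·0.60^8 + C(8,1)·0.40^1·0.60^7 + C(8,2)·0.40^2·0.60^6 + C(8,3)·0.40^3·0.60^5.
= 0.016796 + 0.089580 + 0.209019 + 0.278692 = 0.5941.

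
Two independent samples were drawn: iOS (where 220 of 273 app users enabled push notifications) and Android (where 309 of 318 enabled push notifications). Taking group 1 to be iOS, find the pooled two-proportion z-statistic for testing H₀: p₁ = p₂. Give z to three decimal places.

z = -6.559

p̂₁ = 220/273 = 0.80586, p̂₂ = 309/318 = 0.97170.
Pooled p̂ = (220+309)/(273+318) = 529/591 = 0.89509.
SE = √[p̂(1−p̂)(1/n₁+1/n₂)] = √[0.89509·0.10491·(1/273+1/318)] ≈ 0.025283.
z = -0.16584/0.025283 = -6.559.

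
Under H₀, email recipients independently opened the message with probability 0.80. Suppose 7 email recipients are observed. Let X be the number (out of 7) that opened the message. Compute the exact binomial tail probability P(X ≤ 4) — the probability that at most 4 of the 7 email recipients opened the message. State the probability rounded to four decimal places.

P = 0.1480

X ~ Binomial(n=7, p=0.80).
P(X ≤ 4) = Σ_{j=0}^{4} C(7,j)·0.80^j·0.20^{7−j}.
= 0.000013 + 0.000358 + 0.004301 + 0.028672 + 0.114688 = 0.1480.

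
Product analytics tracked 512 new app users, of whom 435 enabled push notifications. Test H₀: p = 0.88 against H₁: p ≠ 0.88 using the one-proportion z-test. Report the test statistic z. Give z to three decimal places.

z = -2.116

Sample proportion p̂ = 435/512 = 0.84961.
Under H₀, SE = √(p₀(1−p₀)/n) = √(0.88·0.12/512) = √0.000206250 = 0.014361.
z = (0.84961 − 0.88)/0.014361 = -0.03039/0.014361 = -2.116.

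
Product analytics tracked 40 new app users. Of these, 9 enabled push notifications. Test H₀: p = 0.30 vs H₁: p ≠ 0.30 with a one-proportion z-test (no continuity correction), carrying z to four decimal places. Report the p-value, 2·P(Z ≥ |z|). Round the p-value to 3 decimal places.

Sample proportion p̂ = 9/40 = 0.22500.
SE₀ = √(0.30·0.70/40) = 0.072457.
Test statistic (full precision, shown to 4 dp): z = (9/40 − 0.30)/SE₀ ≈ -1.0351.
From the standard normal, 2·P(Z ≥ |z|) = 0.301.

p-value = 0.301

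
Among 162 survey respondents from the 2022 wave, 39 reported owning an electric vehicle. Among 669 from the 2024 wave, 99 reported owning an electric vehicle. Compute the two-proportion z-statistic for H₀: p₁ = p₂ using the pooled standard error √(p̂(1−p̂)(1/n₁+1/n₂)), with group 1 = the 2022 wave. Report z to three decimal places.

z = 2.847

p̂₁ = 39/162 = 0.24074, p̂₂ = 99/669 = 0.14798.
Pooled p̂ = (39+99)/(162+669) = 138/831 = 0.16606.
Pooled SE = √[0.1384874·0.00766761] ≈ 0.032586.
z = (p̂₁ − p̂₂)/SE = (0.24074 − 0.14798)/0.032586 = 0.09276/0.032586 = 2.847.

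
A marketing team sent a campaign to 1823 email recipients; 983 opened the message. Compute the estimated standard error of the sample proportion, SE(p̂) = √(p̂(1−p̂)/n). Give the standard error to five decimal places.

Sample proportion p̂ = 983/1823 = 0.53922.
p̂(1−p̂) = 0.248462.
SE = √(0.248462/1823) = √0.000136293 = 0.01167.

SE = 0.01167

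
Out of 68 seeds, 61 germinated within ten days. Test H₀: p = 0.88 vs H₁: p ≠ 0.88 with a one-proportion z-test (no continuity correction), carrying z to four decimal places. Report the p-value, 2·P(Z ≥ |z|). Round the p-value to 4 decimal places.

With x = 61 successes in n = 68, p̂ = 0.89706.
Under H₀, SE = √(p₀(1−p₀)/n) = √(0.88·0.12/68) = √0.001552941 = 0.039407.
z = (p̂ − p₀)/SE = (61/68 − 0.88)/0.039407 ≈ 0.4329.
p-value = 2·P(Z ≥ |z|) with z = 0.4329 → 0.6651.

p-value = 0.6651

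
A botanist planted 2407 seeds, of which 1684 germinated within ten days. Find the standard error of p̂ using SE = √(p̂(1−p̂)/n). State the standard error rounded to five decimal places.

SE = 0.00934

The sample proportion is 1684/2407 = 0.69963.
p̂(1−p̂) = 0.69963·0.30037 = 0.210148.
SE = √(0.210148/2407) = 0.00934.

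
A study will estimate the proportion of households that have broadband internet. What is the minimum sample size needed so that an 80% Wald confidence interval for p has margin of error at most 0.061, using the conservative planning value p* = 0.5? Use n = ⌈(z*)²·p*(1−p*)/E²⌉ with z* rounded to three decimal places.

The 80% critical value is z* = 1.282.
p*(1−p*) = 0.50·0.50 = 0.2500.
Required n before rounding: 1.643524 × 0.2500 / 0.061² = 110.422.
Rounding up, n = 111.

n = 111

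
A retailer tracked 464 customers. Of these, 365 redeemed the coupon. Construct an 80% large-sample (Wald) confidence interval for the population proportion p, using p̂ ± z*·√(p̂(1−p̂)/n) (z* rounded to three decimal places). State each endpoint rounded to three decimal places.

The sample proportion is 365/464 = 0.78664.
SE = √(p̂(1−p̂)/n) = √(0.167839/464) = 0.019019.
The 80% critical value is z* = 1.282.
Margin = 1.282·0.019019 = 0.02438.
Interval: 0.78664 ± 0.02438 → (0.762, 0.811).

(0.762, 0.811)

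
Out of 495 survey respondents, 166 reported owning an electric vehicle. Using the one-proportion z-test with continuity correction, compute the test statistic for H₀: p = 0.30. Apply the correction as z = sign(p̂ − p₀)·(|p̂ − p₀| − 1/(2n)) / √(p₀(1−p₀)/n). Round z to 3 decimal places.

With x = 166 successes in n = 495, p̂ = 0.33535. p̂ − p₀ = 0.035354.
1/(2n) = 0.001010.
Corrected numerator: |0.035354| − 0.001010 = 0.034344.
Null standard error: √(0.30·0.70/495) = √0.000424242 = 0.020597.
z = +0.034344/0.020597 = 1.667.

z = 1.667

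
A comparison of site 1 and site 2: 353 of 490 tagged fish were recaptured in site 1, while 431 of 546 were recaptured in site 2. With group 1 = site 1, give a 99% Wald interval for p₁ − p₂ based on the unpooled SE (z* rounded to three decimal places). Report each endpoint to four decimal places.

p̂₁ = 0.72041, p̂₂ = 0.78938, so the observed difference is -0.06897.
Unpooled SE = √(p̂₁(1−p̂₁)/n₁ + p̂₂(1−p̂₂)/n₂) = √(0.000411062 + 0.000304507) = 0.026750.
The 99% critical value is z* = 2.576. Margin = 2.576·0.026750 = 0.06891.
Interval: -0.06897 ± 0.06891 → (-0.1379, -0.0001).

(-0.1379, -0.0001)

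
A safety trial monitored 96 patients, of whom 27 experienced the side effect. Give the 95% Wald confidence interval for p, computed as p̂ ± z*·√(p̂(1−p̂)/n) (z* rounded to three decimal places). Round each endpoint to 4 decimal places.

(0.1913, 0.3712)

The sample proportion is 27/96 = 0.28125.
Standard error of p̂: √(0.202148/96) = √0.002105713 = 0.045888.
z* = 1.960 at the 95% level.
Margin of error: 1.960 × 0.045888 = 0.08994.
Interval: 0.28125 ± 0.08994 → (0.1913, 0.3712).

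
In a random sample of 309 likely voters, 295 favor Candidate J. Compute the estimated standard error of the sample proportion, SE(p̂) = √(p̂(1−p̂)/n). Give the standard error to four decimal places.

SE = 0.0118

Sample proportion p̂ = 295/309 = 0.95469.
p̂(1−p̂) = 0.95469·0.04531 = 0.043257.
Dividing by n and taking the root: √0.000139990 = 0.0118.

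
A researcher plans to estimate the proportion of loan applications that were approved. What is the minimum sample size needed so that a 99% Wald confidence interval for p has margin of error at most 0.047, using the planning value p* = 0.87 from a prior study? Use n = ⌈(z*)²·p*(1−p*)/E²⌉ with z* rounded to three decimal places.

n = 340

For 99% confidence, z* = 2.576.
p*(1−p*) = 0.1131.
Required n before rounding: 6.635776 × 0.1131 / 0.047² = 339.749.
Rounding up, n = 340.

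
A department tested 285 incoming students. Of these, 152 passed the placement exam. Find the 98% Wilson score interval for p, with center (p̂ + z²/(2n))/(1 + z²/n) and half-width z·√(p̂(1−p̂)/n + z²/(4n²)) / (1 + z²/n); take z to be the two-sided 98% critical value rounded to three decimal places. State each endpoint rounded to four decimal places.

(0.4646, 0.6008)

p̂ = 152/285 = 0.53333; z = 2.326, so z² = 5.410276.
Denominator 1 + z²/n = 1 + 5.410276/285 = 1.018983.
Adjusted center: (0.53333 + z²/(2n))/1.018983 = 0.53271.
Radicand: p̂(1−p̂)/n + z²/(4n²) = 0.000873294 + 0.000016652 = 0.000889946.
Half-width = z·√(radicand)/denom = 2.326·0.029832/1.018983 = 0.06810.
Interval: 0.53271 ± 0.06810 → (0.4646, 0.6008).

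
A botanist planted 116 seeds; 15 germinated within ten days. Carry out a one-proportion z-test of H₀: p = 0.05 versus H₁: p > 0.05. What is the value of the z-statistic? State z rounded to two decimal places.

z = 3.92

The sample proportion is 15/116 = 0.12931.
Under H₀, SE = √(p₀(1−p₀)/n) = √(0.05·0.95/116) = √0.000409483 = 0.020236.
z = (0.12931 − 0.05)/0.020236 = 0.07931/0.020236 = 3.92.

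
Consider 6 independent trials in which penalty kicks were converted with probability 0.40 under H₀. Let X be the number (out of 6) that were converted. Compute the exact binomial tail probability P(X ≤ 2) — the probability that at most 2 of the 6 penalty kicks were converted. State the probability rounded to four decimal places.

P = 0.5443

X is binomial with n = 6 and p = 0.40.
P(X ≤ 2) = C(6,0)·0.40^0·0.60^6 + C(6,1)·0.40^1·0.60^5 + C(6,2)·0.40^2·0.60^4.
= 0.046656 + 0.186624 + 0.311040 = 0.5443.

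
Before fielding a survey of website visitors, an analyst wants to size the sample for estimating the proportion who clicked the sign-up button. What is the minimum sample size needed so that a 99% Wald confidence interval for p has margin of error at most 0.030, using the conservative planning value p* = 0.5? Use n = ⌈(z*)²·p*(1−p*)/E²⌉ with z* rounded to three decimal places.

n = 1844

For 99% confidence, z* = 2.576.
p*(1−p*) = 0.2500.
(z*)²·p*(1−p*)/E² = 6.635776·0.2500/0.000900 = 1843.271.
Rounding up, n = 1844.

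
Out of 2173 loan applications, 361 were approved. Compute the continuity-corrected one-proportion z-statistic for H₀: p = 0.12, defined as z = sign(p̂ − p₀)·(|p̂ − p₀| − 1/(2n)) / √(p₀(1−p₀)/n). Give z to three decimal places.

z = 6.584

With x = 361 successes in n = 2173, p̂ = 0.16613. p̂ − p₀ = 0.046130.
1/(2n) = 0.000230.
Corrected numerator: |0.046130| − 0.000230 = 0.045900.
SE₀ = √(0.12·0.88/2173) = 0.006971.
z = (+)0.045900/0.006971 = 6.584.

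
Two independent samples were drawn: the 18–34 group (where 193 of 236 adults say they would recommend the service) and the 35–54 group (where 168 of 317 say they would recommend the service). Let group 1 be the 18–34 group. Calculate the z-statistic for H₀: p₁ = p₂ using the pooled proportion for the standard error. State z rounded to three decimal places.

p̂₁ = 193/236 = 0.81780, p̂₂ = 168/317 = 0.52997.
Pooled p̂ = (193+168)/(236+317) = 361/553 = 0.65280.
SE = √[p̂(1−p̂)(1/n₁+1/n₂)] = √[0.65280·0.34720·(1/236+1/317)] ≈ 0.040931.
z = 0.28783/0.040931 = 7.032.

z = 7.032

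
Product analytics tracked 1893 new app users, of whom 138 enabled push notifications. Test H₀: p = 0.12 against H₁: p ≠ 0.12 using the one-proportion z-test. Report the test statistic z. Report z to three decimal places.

z = -6.306

Sample proportion p̂ = 138/1893 = 0.07290.
SE₀ = √(0.12·0.88/1893) = 0.007469.
Test statistic: z = -0.04710/0.007469 = -6.306.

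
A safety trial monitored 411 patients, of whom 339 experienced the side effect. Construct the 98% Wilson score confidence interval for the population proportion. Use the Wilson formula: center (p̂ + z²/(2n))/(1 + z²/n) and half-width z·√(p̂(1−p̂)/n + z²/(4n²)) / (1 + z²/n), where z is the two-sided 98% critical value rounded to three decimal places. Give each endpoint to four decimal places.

p̂ = 339/411 = 0.82482; z = 2.326, so z² = 5.410276.
Denominator 1 + z²/n = 1 + 5.410276/411 = 1.013164.
Center = (0.82482 + 0.006582)/1.013164 = 0.82060.
Radicand: p̂(1−p̂)/n + z²/(4n²) = 0.000351566 + 0.000008007 = 0.000359573.
Half-width = z·√(radicand)/denom = 2.326·0.018962/1.013164 = 0.04353.
So the interval runs from 0.7771 to 0.8641.

(0.7771, 0.8641)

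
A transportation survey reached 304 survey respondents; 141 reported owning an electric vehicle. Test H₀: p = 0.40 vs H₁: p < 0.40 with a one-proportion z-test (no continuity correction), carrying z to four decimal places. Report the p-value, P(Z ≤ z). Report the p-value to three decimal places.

p-value = 0.988

With x = 141 successes in n = 304, p̂ = 0.46382.
SE₀ = √(0.40·0.60/304) = 0.028098.
Test statistic (full precision, shown to 4 dp): z = (141/304 − 0.40)/SE₀ ≈ 2.2712.
p-value = P(Z ≤ z) with z = 2.2712 → 0.988.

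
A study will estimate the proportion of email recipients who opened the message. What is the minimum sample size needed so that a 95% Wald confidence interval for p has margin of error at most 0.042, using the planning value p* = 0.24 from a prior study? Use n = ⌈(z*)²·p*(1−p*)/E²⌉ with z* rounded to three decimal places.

n = 398

For 95% confidence, z* = 1.960.
p*(1−p*) = 0.1824.
Required n before rounding: 3.841600 × 0.1824 / 0.042² = 397.227.
Rounding up, n = 398.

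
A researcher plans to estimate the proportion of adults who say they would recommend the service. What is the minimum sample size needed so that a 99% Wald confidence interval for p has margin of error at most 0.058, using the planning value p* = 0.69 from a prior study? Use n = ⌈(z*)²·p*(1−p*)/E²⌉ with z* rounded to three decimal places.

n = 422

z* = 2.576 at the 99% level.
p*(1−p*) = 0.2139.
Required n before rounding: 6.635776 × 0.2139 / 0.058² = 421.936.
⌈421.936⌉ = 422.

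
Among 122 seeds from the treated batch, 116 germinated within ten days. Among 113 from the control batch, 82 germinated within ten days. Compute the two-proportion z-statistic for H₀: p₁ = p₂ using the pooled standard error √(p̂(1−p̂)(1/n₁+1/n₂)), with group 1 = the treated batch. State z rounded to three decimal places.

z = 4.735

p̂₁ = 116/122 = 0.95082, p̂₂ = 82/113 = 0.72566.
Pooled p̂ = (116+82)/(122+113) = 198/235 = 0.84255.
SE = √[p̂(1−p̂)(1/n₁+1/n₂)] = √[0.84255·0.15745·(1/122+1/113)] ≈ 0.047553.
z = 0.22516/0.047553 = 4.735.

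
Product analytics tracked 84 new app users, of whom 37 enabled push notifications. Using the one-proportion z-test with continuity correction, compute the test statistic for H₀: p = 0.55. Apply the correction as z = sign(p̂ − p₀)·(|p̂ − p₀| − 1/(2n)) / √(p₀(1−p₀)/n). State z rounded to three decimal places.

p̂ = 37/84 = 0.44048. p̂ − p₀ = -0.109524.
1/(2n) = 0.005952.
Corrected numerator: |-0.109524| − 0.005952 = 0.103572.
Null standard error: √(0.55·0.45/84) = √0.002946429 = 0.054281.
z = (−)0.103572/0.054281 = -1.908.

z = -1.908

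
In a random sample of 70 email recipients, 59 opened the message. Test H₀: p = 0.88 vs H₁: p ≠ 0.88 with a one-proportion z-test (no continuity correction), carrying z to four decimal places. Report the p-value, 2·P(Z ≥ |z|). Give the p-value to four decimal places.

p-value = 0.3389

p̂ = 59/70 = 0.84286.
Null standard error: √(0.88·0.12/70) = √0.001508571 = 0.038840.
z = (p̂ − p₀)/SE = (59/70 − 0.88)/0.038840 ≈ -0.9563.
From the standard normal, 2·P(Z ≥ |z|) = 0.3389.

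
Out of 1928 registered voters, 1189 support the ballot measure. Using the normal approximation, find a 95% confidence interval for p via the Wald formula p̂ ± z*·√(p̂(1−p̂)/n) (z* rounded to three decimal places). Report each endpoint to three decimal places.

(0.595, 0.638)

With x = 1189 successes in n = 1928, p̂ = 0.61670.
SE = √(p̂(1−p̂)/n) = √(0.236381/1928) = 0.011073.
z* = 1.960 at the 95% level.
Margin = 1.960·0.011073 = 0.02170.
Interval: 0.61670 ± 0.02170 → (0.595, 0.638).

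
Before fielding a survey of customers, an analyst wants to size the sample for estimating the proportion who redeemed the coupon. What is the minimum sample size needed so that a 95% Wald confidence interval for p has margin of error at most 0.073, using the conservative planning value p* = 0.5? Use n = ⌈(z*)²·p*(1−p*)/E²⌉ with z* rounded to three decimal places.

n = 181

For 95% confidence, z* = 1.960.
p*(1−p*) = 0.2500.
Required n before rounding: 3.841600 × 0.2500 / 0.073² = 180.221.
Rounding up, n = 181.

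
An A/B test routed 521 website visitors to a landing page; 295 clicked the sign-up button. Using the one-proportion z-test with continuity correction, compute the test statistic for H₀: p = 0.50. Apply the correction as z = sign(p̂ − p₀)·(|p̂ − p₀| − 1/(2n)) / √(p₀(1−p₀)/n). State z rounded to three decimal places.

z = 2.979

p̂ = 295/521 = 0.56622. p̂ − p₀ = 0.066219.
Continuity correction 1/(2n) = 1/1042 = 0.000960.
Corrected numerator: |0.066219| − 0.000960 = 0.065259.
Null standard error: √(0.50·0.50/521) = √0.000479846 = 0.021905.
z = (+)0.065259/0.021905 = 2.979.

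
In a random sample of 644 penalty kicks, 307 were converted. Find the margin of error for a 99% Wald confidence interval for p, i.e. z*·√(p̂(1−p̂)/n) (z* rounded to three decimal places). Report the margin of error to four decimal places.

ME = 0.0507

p̂ = 307/644 = 0.47671.
Standard error of p̂: √(0.249457/644) = √0.000387356 = 0.019681.
For 99% confidence, z* = 2.576.
Margin of error = z*·SE = 2.576 × 0.019681 = 0.0507.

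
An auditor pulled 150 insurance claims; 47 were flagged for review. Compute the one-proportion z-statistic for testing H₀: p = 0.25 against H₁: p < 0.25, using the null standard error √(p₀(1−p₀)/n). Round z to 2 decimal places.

z = 1.79

The sample proportion is 47/150 = 0.31333.
SE₀ = √(0.25·0.75/150) = 0.035355.
z = (0.31333 − 0.25)/0.035355 = 0.06333/0.035355 = 1.79.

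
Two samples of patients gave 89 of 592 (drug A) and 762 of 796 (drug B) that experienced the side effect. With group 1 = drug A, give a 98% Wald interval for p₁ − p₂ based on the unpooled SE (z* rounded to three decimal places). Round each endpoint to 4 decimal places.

p̂₁ = 0.15034, p̂₂ = 0.95729, so the observed difference is -0.80695.
Unpooled SE = √(p̂₁(1−p̂₁)/n₁ + p̂₂(1−p̂₂)/n₂) = √(0.000215771 + 0.000051368) = 0.016344.
The 98% critical value is z* = 2.326. Margin of error = 0.03802.
So the interval runs from -0.8450 to -0.7689.

(-0.8450, -0.7689)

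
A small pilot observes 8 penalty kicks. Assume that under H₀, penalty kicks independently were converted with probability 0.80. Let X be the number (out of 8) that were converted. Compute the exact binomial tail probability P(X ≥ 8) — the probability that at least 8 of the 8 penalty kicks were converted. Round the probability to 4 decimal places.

P = 0.1678

X ~ Binomial(n=8, p=0.80).
P(X ≥ 8) = C(8,8)·0.80^8·0.20^0.
= 0.167772 = 0.1678.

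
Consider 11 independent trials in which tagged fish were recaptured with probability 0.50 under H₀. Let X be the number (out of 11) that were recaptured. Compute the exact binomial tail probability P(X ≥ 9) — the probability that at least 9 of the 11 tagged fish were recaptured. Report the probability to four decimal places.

X ~ Binomial(n=11, p=0.50).
P(X ≥ 9) = C(11,9)·0.50^9·0.50^2 + C(11,10)·0.50^10·0.50^1 + C(11,11)·0.50^11·0.50^0.
= 0.026855 + 0.005371 + 0.000488 = 0.0327.

P = 0.0327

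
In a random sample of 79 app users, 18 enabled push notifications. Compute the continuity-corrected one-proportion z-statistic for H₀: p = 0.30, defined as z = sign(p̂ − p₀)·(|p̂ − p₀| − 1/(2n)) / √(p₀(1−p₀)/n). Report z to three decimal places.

Sample proportion p̂ = 18/79 = 0.22785. p̂ − p₀ = -0.072152.
1/(2n) = 0.006329.
Corrected numerator: |-0.072152| − 0.006329 = 0.065823.
Null standard error: √(0.30·0.70/79) = √0.002658228 = 0.051558.
z = −0.065823/0.051558 = -1.277.

z = -1.277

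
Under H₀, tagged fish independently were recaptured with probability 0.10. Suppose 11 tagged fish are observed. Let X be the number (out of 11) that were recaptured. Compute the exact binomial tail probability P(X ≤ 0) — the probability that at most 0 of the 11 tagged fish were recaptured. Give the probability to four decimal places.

X ~ Binomial(n=11, p=0.10).
P(X ≤ 0) = C(11,0)·0.10^0·0.90^11.
= 0.313811 = 0.3138.

P = 0.3138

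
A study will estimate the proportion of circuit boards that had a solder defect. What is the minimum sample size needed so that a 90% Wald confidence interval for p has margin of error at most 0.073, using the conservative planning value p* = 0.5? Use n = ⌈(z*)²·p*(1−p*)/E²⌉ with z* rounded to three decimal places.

For 90% confidence, z* = 1.645.
p*(1−p*) = 0.2500.
Required n before rounding: 2.706025 × 0.2500 / 0.073² = 126.948.
⌈126.948⌉ = 127.

n = 127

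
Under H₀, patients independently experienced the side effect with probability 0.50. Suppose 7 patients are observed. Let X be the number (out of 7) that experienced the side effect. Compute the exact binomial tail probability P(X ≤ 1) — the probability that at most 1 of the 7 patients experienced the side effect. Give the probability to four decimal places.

X is binomial with n = 7 and p = 0.50.
P(X ≤ 1) = C(7,0)·0.50^0·0.50^7 + C(7,1)·0.50^1·0.50^6.
= 0.007812 + 0.054688 = 0.0625.

P = 0.0625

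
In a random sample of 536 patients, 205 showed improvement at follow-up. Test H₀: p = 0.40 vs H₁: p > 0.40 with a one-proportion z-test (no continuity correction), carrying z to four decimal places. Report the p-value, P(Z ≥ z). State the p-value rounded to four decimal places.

The sample proportion is 205/536 = 0.38246.
Under H₀, SE = √(p₀(1−p₀)/n) = √(0.40·0.60/536) = √0.000447761 = 0.021160.
Test statistic (full precision, shown to 4 dp): z = (205/536 − 0.40)/SE₀ ≈ -0.8288.
p-value = P(Z ≥ z) with z = -0.8288 → 0.7964.

p-value = 0.7964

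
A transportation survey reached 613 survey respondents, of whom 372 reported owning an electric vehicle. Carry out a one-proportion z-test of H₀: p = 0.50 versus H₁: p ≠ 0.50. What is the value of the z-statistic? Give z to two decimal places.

p̂ = 372/613 = 0.60685.
Null standard error: √(0.50·0.50/613) = √0.000407830 = 0.020195.
z = (0.60685 − 0.50)/0.020195 = 0.10685/0.020195 = 5.29.

z = 5.29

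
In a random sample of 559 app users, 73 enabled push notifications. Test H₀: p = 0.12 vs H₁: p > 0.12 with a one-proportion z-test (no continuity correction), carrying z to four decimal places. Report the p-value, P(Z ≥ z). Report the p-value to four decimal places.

Sample proportion p̂ = 73/559 = 0.13059.
SE₀ = √(0.12·0.88/559) = 0.013744.
Test statistic (full precision, shown to 4 dp): z = (73/559 − 0.12)/SE₀ ≈ 0.7705.
From the standard normal, P(Z ≥ z) = 0.2205.

p-value = 0.2205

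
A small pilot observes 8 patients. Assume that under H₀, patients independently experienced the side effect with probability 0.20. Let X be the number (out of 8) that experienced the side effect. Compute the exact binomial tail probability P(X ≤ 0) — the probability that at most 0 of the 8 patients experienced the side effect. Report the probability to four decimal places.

P = 0.1678

X is binomial with n = 8 and p = 0.20.
P(X ≤ 0) = C(8,0)·0.20^0·0.80^8.
= 0.167772 = 0.1678.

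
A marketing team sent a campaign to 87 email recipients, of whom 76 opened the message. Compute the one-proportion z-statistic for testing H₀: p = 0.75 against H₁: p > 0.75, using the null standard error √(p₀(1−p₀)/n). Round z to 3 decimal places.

z = 2.662

p̂ = 76/87 = 0.87356.
Null standard error: √(0.75·0.25/87) = √0.002155172 = 0.046424.
z = (p̂ − p₀)/SE = (0.87356 − 0.75)/0.046424 = 2.662.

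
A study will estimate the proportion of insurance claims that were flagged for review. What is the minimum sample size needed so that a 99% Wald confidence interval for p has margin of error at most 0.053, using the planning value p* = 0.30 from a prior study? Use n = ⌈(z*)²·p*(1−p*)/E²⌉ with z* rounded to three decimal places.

For 99% confidence, z* = 2.576.
p*(1−p*) = 0.2100.
(z*)²·p*(1−p*)/E² = 6.635776·0.2100/0.002809 = 496.089.
⌈496.089⌉ = 497.

n = 497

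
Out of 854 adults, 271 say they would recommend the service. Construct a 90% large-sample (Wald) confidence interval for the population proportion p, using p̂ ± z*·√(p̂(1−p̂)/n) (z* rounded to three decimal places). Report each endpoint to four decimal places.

(0.2911, 0.3435)

The sample proportion is 271/854 = 0.31733.
Standard error of p̂: √(0.216632/854) = √0.000253667 = 0.015927.
For 90% confidence, z* = 1.645.
Margin of error: 1.645 × 0.015927 = 0.02620.
CI: 0.31733 ± 0.02620 = (0.2911, 0.3435).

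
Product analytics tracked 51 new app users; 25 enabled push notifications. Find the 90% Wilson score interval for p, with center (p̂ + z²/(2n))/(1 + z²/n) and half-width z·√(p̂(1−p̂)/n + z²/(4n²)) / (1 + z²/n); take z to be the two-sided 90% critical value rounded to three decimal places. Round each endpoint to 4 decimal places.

(0.3785, 0.6029)

Here p̂ = 25/51 = 0.49020 and z = 1.645 (z² = 2.706025).
1 + z²/n = 1.053059.
Adjusted center: (0.49020 + z²/(2n))/1.053059 = 0.49069.
Radicand: p̂(1−p̂)/n + z²/(4n²) = 0.004900076 + 0.000260095 = 0.005160171.
Half-width = z·√(radicand)/denom = 1.645·0.071834/1.053059 = 0.11221.
So the interval runs from 0.3785 to 0.6029.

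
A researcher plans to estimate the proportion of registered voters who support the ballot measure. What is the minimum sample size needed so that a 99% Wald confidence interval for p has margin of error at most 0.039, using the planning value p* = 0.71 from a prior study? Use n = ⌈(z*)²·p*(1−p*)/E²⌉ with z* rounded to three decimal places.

n = 899

The 99% critical value is z* = 2.576.
p*(1−p*) = 0.2059.
(z*)²·p*(1−p*)/E² = 6.635776·0.2059/0.001521 = 898.295.
Rounding up, n = 899.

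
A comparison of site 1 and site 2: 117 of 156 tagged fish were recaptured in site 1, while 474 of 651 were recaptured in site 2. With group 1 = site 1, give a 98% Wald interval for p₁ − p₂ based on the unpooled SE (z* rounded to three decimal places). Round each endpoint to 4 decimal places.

p̂₁ = 117/156 = 0.75000, p̂₂ = 474/651 = 0.72811; p̂₁ − p̂₂ = 0.02189.
Unpooled SE = √(p̂₁(1−p̂₁)/n₁ + p̂₂(1−p̂₂)/n₂) = √(0.001201923 + 0.000304095) = 0.038807.
z* = 2.326 at the 98% level. Margin = 2.326·0.038807 = 0.09027.
CI: 0.02189 ± 0.09027 = (-0.0684, 0.1122).

(-0.0684, 0.1122)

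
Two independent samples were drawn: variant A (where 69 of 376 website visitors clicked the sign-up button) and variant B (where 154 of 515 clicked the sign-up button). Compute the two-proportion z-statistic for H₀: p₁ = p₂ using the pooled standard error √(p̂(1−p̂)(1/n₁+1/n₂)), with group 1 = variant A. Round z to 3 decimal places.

z = -3.931

Sample proportions: p̂₁ = 69/376 = 0.18351 and p̂₂ = 154/515 = 0.29903.
Pooled p̂ = (69+154)/(376+515) = 223/891 = 0.25028.
SE = √[p̂(1−p̂)(1/n₁+1/n₂)] = √[0.25028·0.74972·(1/376+1/515)] ≈ 0.029384.
z = -0.11552/0.029384 = -3.931.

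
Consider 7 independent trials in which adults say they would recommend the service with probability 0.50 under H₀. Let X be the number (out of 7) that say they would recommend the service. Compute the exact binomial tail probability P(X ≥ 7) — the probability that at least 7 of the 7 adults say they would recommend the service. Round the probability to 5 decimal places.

X is binomial with n = 7 and p = 0.50.
P(X ≥ 7) = C(7,7)·0.50^7·0.50^0.
= 0.007812 = 0.00781.

P = 0.00781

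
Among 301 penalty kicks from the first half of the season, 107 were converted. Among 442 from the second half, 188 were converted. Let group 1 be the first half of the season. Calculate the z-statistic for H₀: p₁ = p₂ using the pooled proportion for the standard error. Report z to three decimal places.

z = -1.911

Sample proportions: p̂₁ = 107/301 = 0.35548 and p̂₂ = 188/442 = 0.42534.
Pooled p̂ = (107+188)/(301+442) = 295/743 = 0.39704.
SE = √[p̂(1−p̂)(1/n₁+1/n₂)] = √[0.39704·0.60296·(1/301+1/442)] ≈ 0.036565.
z = -0.06986/0.036565 = -1.911.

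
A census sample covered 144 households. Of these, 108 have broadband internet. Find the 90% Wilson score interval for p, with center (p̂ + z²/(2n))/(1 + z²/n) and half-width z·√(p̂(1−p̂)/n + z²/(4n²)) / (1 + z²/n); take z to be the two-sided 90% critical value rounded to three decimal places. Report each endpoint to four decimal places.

(0.6864, 0.8044)

Here p̂ = 108/144 = 0.75000 and z = 1.645 (z² = 2.706025).
1 + z²/n = 1.018792.
Adjusted center: (0.75000 + z²/(2n))/1.018792 = 0.74539.
Radicand: p̂(1−p̂)/n + z²/(4n²) = 0.001302083 + 0.000032625 = 0.001334708.
Half-width = 1.645·√0.001334708/1.018792 = 0.05899.
So the interval runs from 0.6864 to 0.8044.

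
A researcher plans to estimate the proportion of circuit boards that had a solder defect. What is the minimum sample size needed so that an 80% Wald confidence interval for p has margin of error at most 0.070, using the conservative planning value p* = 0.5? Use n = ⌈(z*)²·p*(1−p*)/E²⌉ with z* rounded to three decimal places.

n = 84

z* = 1.282 at the 80% level.
p*(1−p*) = 0.2500.
(z*)²·p*(1−p*)/E² = 1.643524·0.2500/0.004900 = 83.853.
⌈83.853⌉ = 84.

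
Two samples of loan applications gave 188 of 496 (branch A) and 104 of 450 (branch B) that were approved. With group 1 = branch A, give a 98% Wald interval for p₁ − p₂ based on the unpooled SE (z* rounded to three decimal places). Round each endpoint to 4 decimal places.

p̂₁ = 188/496 = 0.37903, p̂₂ = 104/450 = 0.23111; p̂₁ − p̂₂ = 0.14792.
Unpooled SE = √(p̂₁(1−p̂₁)/n₁ + p̂₂(1−p̂₂)/n₂) = √(0.000474530 + 0.000394886) = 0.029486.
For 98% confidence, z* = 2.326. Margin = 2.326·0.029486 = 0.06858.
So the interval runs from 0.0793 to 0.2165.

(0.0793, 0.2165)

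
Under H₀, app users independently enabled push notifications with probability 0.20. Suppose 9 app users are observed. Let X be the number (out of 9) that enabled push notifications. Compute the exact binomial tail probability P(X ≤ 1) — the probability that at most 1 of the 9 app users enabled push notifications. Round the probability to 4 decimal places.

P = 0.4362

X is binomial with n = 9 and p = 0.20.
P(X ≤ 1) = C(9,0)·0.20^0·0.80^9 + C(9,1)·0.20^1·0.80^8.
= 0.134218 + 0.301990 = 0.4362.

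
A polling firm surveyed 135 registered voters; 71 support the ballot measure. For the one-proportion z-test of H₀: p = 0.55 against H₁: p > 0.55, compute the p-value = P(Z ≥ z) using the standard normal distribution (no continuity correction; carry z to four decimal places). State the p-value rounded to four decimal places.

With x = 71 successes in n = 135, p̂ = 0.52593.
SE₀ = √(0.55·0.45/135) = 0.042817.
z = (p̂ − p₀)/SE = (71/135 − 0.55)/0.042817 ≈ -0.5622.
p-value = P(Z ≥ z) with z = -0.5622 → 0.7130.

p-value = 0.7130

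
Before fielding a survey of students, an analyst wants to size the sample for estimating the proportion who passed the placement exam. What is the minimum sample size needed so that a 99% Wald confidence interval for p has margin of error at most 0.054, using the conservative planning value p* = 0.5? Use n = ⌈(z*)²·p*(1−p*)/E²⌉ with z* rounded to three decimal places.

For 99% confidence, z* = 2.576.
p*(1−p*) = 0.50·0.50 = 0.2500.
Required n before rounding: 6.635776 × 0.2500 / 0.054² = 568.911.
Rounding up, n = 569.

n = 569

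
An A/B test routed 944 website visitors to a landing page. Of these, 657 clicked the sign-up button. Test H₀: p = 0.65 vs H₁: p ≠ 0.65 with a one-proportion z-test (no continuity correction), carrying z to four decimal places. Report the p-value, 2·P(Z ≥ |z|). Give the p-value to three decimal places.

p-value = 0.003

p̂ = 657/944 = 0.69597.
Null standard error: √(0.65·0.35/944) = √0.000240996 = 0.015524.
z = (p̂ − p₀)/SE = (657/944 − 0.65)/0.015524 ≈ 2.9615.
p-value = 2·P(Z ≥ |z|) with z = 2.9615 → 0.003.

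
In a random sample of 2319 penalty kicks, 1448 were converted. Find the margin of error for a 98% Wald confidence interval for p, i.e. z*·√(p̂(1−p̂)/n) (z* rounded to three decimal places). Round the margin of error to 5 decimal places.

With x = 1448 successes in n = 2319, p̂ = 0.62441.
SE = √(p̂(1−p̂)/n) = √(0.234523/2319) = 0.010056.
z* = 2.326 at the 98% level.
So ME = 0.02339.

ME = 0.02339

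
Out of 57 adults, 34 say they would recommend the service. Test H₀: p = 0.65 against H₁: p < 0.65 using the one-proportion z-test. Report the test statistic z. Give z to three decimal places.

z = -0.847

With x = 34 successes in n = 57, p̂ = 0.59649.
Under H₀, SE = √(p₀(1−p₀)/n) = √(0.65·0.35/57) = √0.003991228 = 0.063176.
z = (0.59649 − 0.65)/0.063176 = -0.05351/0.063176 = -0.847.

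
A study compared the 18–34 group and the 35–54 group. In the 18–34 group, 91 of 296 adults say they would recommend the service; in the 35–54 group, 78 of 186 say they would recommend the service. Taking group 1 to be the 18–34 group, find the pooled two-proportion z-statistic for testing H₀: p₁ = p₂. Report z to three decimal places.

z = -2.507

p̂₁ = 91/296 = 0.30743, p̂₂ = 78/186 = 0.41935.
Pooling: p̂ = 169/482 = 0.35062.
SE = √[p̂(1−p̂)(1/n₁+1/n₂)] = √[0.35062·0.64938·(1/296+1/186)] ≈ 0.044647.
z = (p̂₁ − p̂₂)/SE = (0.30743 − 0.41935)/0.044647 = -0.11192/0.044647 = -2.507.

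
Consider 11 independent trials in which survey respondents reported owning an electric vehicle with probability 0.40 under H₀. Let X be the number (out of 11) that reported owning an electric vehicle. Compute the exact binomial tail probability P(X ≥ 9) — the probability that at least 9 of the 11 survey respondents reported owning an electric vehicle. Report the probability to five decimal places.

X is binomial with n = 11 and p = 0.40.
P(X ≥ 9) = C(11,9)·0.40^9·0.60^2 + C(11,10)·0.40^10·0.60^1 + C(11,11)·0.40^11·0.60^0.
= 0.005190 + 0.000692 + 0.000042 = 0.00592.

P = 0.00592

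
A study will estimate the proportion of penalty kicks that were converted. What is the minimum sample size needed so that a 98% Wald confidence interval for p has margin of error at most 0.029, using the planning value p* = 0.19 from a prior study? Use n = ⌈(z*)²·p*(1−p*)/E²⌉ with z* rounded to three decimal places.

n = 991

The 98% critical value is z* = 2.326.
p*(1−p*) = 0.1539.
Required n before rounding: 5.410276 × 0.1539 / 0.029² = 990.061.
⌈990.061⌉ = 991.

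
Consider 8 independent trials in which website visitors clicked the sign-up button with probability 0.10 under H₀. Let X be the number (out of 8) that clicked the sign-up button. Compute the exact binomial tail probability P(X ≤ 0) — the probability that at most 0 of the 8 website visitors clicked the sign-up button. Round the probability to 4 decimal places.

P = 0.4305

X ~ Binomial(n=8, p=0.10).
P(X ≤ 0) = C(8,0)·0.10^0·0.90^8.
= 0.430467 = 0.4305.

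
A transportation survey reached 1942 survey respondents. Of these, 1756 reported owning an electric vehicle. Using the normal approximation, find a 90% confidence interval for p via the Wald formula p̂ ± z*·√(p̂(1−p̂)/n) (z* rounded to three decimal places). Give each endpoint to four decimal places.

Sample proportion p̂ = 1756/1942 = 0.90422.
SE = √(p̂(1−p̂)/n) = √(0.086604/1942) = 0.006678.
The 90% critical value is z* = 1.645.
Margin of error: 1.645 × 0.006678 = 0.01099.
Interval: 0.90422 ± 0.01099 → (0.8932, 0.9152).

(0.8932, 0.9152)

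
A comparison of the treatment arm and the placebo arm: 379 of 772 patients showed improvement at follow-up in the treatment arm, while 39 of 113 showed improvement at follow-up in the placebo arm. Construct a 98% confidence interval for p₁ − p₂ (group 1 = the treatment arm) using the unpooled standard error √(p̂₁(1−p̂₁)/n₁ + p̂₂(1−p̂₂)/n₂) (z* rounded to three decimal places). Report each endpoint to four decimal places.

p̂₁ = 379/772 = 0.49093, p̂₂ = 39/113 = 0.34513; p̂₁ − p̂₂ = 0.14580.
SE = √(0.000323728 + 0.002000143) = √0.002323871 = 0.048207.
z* = 2.326 at the 98% level. Margin = 2.326·0.048207 = 0.11213.
Interval: 0.14580 ± 0.11213 → (0.0337, 0.2579).

(0.0337, 0.2579)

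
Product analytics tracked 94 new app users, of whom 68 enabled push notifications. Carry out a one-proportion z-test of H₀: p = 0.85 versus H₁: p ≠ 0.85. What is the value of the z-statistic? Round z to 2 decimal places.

z = -3.44

Sample proportion p̂ = 68/94 = 0.72340.
SE₀ = √(0.85·0.15/94) = 0.036829.
z = (0.72340 − 0.85)/0.036829 = -0.12660/0.036829 = -3.44.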